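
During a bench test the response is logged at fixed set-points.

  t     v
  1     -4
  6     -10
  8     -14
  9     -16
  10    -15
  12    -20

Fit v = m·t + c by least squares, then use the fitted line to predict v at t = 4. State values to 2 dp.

Normal-equation sums: Σt·t = 426, Σt = 46, Σ1 = 6.
Right-hand side: Σt·v = -710, Σv = -79.
So MᵀM·[m, c]ᵀ = Mᵀv: [[426, 46]; [46, 6]]·[m, c]ᵀ = [-710, -79]ᵀ.
Determinant 426·6 − 46² = 440.
m = ((-710)·6 − 46·(-79))/440 = -313/220; c = (426·(-79) − 46·(-710))/440 = -497/220.
At t = 4: v̂ = (-313/220)·(4) + (-497/220)·(1) = -159/20.

v̂ = -7.95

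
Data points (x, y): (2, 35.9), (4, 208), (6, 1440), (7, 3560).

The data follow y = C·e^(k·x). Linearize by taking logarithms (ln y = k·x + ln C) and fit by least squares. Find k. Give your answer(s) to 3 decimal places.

With ln yᵢ as the transformed response and xᵢ as the regressor:
Σx = 19.0000, Σ(x)² = 105.0000, Σln y = 24.3682, Σx·ln y = 129.3886.
Equations: 105.0000·k + 19.0000·ln C = 129.3886;  19.0000·k + 4·ln C = 24.3682.
Slope k = (n·Σx·ln y − Σx·Σln y)/(n·Σ(x)² − (Σx)²) = (4·129.3886 − 19.0000·24.3682)/59.0000 = 0.92473; ln C = (Σln y − k·Σx)/n = 1.69959.

k = 0.925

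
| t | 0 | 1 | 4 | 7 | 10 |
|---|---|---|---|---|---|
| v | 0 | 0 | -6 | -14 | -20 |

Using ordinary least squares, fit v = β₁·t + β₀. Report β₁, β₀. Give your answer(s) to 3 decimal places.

β₁ = -2.110, β₀ = 1.283

Sums needed: Σt·t = 166, Σt = 22, Σ1 = 5.
Moment sums: Σt·v = -322, Σv = -40.
Determinant 166·5 − 22² = 346.
β₁ = ((-322)·5 − 22·(-40))/346 = -365/173; β₀ = (166·(-40) − 22·(-322))/346 = 222/173.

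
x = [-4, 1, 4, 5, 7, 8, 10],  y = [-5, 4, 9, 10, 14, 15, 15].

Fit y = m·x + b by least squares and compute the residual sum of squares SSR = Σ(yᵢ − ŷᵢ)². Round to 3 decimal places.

SSR = 9.368

AᵀA·[m, b]ᵀ = Aᵀy reads: 271·m + 31·b = 478;  31·m + 7·b = 62.
(Σx·x = 271, Σx = 31, Σ1 = 7, Σx·y = 478, Σy = 62.)
Determinant 271·7 − 31² = 936.
m = (478·7 − 31·62)/936 = 178/117; b = (271·62 − 31·478)/936 = 248/117.
Residuals: -121/117, 14/39, 31/39, 32/117, 16/13, 83/117, -7/3; SSR = 1096/117.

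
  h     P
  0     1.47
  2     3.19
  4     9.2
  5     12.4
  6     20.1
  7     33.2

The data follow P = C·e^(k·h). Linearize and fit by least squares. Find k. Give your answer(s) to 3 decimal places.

k = 0.446

Taking logs, ln P = k·h + ln C, so regress ln P on h.
Over the data: Σh = 24.0000, Σ(h)² = 130.0000, Σln P = 12.7855, Σh·ln P = 66.3075.
Normal system: [[130.0000, 24.0000]; [24.0000, 6]]·[k, ln C]ᵀ = [66.3075, 12.7855]ᵀ.
Δ = 130.0000·6 − (24.0000)² = 204.0000; k = (66.3075·6 − 24.0000·12.7855)/204.0000 = 0.44605, ln C = (130.0000·12.7855 − 24.0000·66.3075)/204.0000 = 0.34671.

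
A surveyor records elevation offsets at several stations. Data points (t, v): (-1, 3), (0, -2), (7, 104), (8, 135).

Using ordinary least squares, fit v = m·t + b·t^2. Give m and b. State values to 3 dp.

Sums needed: Σt·t = 114, Σt·t^2 = 854, Σt^2·t^2 = 6498.
For Mᵀv: Σt·v = 1805, Σt^2·v = 13739.
Normal equations: [[114, 854]; [854, 6498]]·[m, b]ᵀ = [1805, 13739]ᵀ.
Eliminating b: 6498·(row 1) − 854·(row 2) gives 11456·m = 6498·1805 − 854·13739 = -4216, so m = -527/1432.
Then b = (13739 − 854·(-527/1432))/6498 = 3097/1432.

m = -0.368, b = 2.163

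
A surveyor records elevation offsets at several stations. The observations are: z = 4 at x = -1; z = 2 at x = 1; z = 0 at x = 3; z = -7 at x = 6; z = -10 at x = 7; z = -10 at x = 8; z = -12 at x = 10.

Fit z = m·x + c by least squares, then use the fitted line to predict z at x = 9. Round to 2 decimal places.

ẑ = -11.43

Entries of AᵀA: Σx·x = 260, Σx = 34, Σ1 = 7.
Moment sums: Σx·z = -314, Σz = -33.
So AᵀA·[m, c]ᵀ = Aᵀz: [[260, 34]; [34, 7]]·[m, c]ᵀ = [-314, -33]ᵀ.
Δ = 260·7 − 34² = 664.
m = ((-314)·7 − 34·(-33))/664 = -269/166; c = (260·(-33) − 34·(-314))/664 = 262/83.
At x = 9: ẑ = (-269/166)·(9) + (262/83)·(1) = -1897/166.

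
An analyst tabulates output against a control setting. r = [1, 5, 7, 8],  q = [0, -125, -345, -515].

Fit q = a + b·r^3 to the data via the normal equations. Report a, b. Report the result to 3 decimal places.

a = 0.964, b = -1.008

With design matrix A, AᵀA = [[4, 981]; [981, 395419]] and Aᵀq = [-985, -397640]ᵀ.
Determinant 4·395419 − 981² = 619315.
a = ((-985)·395419 − 981·(-397640))/619315 = 119425/123863; b = (4·(-397640) − 981·(-985))/619315 = -124855/123863.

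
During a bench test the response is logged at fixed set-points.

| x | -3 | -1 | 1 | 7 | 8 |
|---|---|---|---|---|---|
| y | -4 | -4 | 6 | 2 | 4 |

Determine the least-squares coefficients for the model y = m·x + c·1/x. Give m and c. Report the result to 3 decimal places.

m = 0.354, c = 4.820

Sums needed: Σx·x = 124, Σx·1/x = 5, Σ1/x·1/x = 60601/28224.
For Mᵀy: Σx·y = 68, Σ1/x·y = 509/42.
Δ = 124·(60601/28224) − 5² = 1702231/7056.
m = (68·(60601/28224) − 5·(509/42))/(1702231/7056) = 602657/1702231; c = (124·(509/42) − 5·68)/(1702231/7056) = 8204448/1702231.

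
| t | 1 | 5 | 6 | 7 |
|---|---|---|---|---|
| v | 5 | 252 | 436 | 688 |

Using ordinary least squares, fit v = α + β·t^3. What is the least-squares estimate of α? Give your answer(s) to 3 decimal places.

Entries of XᵀX: Σ1 = 4, Σt^3 = 685, Σt^3·t^3 = 179931.
Moment sums: Σv = 1381, Σt^3·v = 361665.
Normal equations: [[4, 685]; [685, 179931]]·[α, β]ᵀ = [1381, 361665]ᵀ.
det = 4·179931 − 685² = 250499.
α = (1381·179931 − 685·361665)/250499 = 744186/250499; β = (4·361665 − 685·1381)/250499 = 500675/250499.

α = 2.971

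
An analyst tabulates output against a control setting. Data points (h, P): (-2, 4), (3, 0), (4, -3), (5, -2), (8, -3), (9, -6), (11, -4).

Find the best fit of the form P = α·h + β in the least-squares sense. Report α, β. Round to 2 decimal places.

α = -0.67, β = 1.63

With design matrix A, AᵀA = [[320, 38]; [38, 7]] and AᵀP = [-152, -14]ᵀ.
det = 320·7 − 38² = 796.
α = ((-152)·7 − 38·(-14))/796 = -133/199; β = (320·(-14) − 38·(-152))/796 = 324/199.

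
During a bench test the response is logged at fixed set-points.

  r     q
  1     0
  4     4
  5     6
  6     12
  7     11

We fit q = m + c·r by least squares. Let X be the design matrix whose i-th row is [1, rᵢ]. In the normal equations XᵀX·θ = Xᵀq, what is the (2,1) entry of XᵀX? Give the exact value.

Row 2 ↔ basis r, column 1 ↔ basis 1, so (XᵀX)_{2,1} = Σᵢ r = (1)·(1) + (4)·(1) + (5)·(1) + (6)·(1) + (7)·(1) = 23.

23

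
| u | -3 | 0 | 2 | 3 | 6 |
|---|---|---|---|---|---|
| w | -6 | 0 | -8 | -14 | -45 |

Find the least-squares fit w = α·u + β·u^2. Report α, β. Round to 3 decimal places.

α = -1.319, β = -1.042

AᵀA·[α, β]ᵀ = Aᵀw reads: 58·α + 224·β = -310;  224·α + 1474·β = -1832.
det = 58·1474 − 224² = 35316.
α = ((-310)·1474 − 224·(-1832))/35316 = -3881/2943; β = (58·(-1832) − 224·(-310))/35316 = -3068/2943.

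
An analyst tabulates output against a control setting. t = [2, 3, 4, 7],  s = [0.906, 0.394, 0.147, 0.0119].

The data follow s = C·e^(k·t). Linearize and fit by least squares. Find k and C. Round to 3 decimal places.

Linearized form: ln s = k·t + ln C. From the 4 transformed points,
Σt = 16.0000, Σ(t)² = 78.0000, Σln s = -7.3787, Σt·ln s = -41.6795.
Equations: 78.0000·k + 16.0000·ln C = -41.6795;  16.0000·k + 4·ln C = -7.3787.
Slope k = (n·Σt·ln s − Σt·Σln s)/(n·Σ(t)² − (Σt)²) = (4·-41.6795 − 16.0000·-7.3787)/56.0000 = -0.86892; ln C = (Σln s − k·Σt)/n = 1.63100, so C = exp(1.63100) = 5.10896.

k = -0.869, C = 5.109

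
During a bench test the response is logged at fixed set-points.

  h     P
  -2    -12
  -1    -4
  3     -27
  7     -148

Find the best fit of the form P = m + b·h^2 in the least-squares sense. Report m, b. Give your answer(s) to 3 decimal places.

Normal-equation sums: Σ1 = 4, Σh^2 = 63, Σh^2·h^2 = 2499.
For MᵀP: ΣP = -191, Σh^2·P = -7547.
Eliminating b: 2499·(row 1) − 63·(row 2) gives 6027·m = 2499·(-191) − 63·(-7547) = -1848, so m = -88/287.
Then b = ((-7547) − 63·(-88/287))/2499 = -18155/6027.

m = -0.307, b = -3.012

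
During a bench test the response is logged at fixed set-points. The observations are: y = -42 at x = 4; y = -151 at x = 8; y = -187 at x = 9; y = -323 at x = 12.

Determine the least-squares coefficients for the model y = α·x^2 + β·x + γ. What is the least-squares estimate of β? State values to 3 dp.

Sums needed: Σx^2·x^2 = 31649, Σx^2·x = 3033, Σx^2 = 305, Σx·x = 305, Σx = 33, Σ1 = 4.
And Σx^2·y = -71995, Σx·y = -6935, Σy = -703.
So MᵀM·[α, β, γ]ᵀ = Mᵀy: [[31649, 3033, 305]; [3033, 305, 33]; [305, 33, 4]]·[α, β, γ]ᵀ = [-71995, -6935, -703]ᵀ.
Solving the 3×3 system (Gaussian elimination) gives α = -15673/7832, β = -24191/7832, γ = 2271/979.

β = -3.089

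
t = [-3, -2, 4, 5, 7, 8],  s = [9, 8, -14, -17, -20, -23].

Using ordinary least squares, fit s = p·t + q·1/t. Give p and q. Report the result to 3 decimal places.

p = -2.867, q = -4.860

Entries of AᵀA: Σt·t = 167, Σt·1/t = 6, Σ1/t·1/t = 352549/705600.
And Σt·s = -508, Σ1/t·s = -5497/280.
Normal equations: [[167, 6]; [6, 352549/705600]]·[p, q]ᵀ = [-508, -5497/280]ᵀ.
Determinant 167·(352549/705600) − 6² = 33474083/705600.
p = ((-508)·(352549/705600) − 6·(-5497/280))/(33474083/705600) = -95980252/33474083; q = (167·(-5497/280) − 6·(-508))/(33474083/705600) = -162688680/33474083.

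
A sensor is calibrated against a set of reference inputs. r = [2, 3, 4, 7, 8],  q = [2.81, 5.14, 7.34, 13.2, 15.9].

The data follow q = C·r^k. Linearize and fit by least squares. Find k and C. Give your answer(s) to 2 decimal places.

Let Y = ln q. Fitting Y = k·ln r + ln C by least squares:
Σln r = 7.2034, Σ(ln r)² = 11.7199, Σln q = 10.0101, Σln r·ln q = 16.0513.
Equations: 11.7199·k + 7.2034·ln C = 16.0513;  7.2034·k + 5·ln C = 10.0101.
Δ = 11.7199·5 − (7.2034)² = 6.7102; k = (16.0513·5 − 7.2034·10.0101)/6.7102 = 1.21447, ln C = (11.7199·10.0101 − 7.2034·16.0513)/6.7102 = 0.25236, so C = exp(0.25236) = 1.28705.

k = 1.21, C = 1.29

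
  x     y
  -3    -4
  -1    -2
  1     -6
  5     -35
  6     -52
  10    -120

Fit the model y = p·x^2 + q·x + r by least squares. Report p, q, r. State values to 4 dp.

Normal-equation sums: Σx^2·x^2 = 12004, Σx^2·x = 1314, Σx^2 = 172, Σx·x = 172, Σx = 18, Σ1 = 6.
Right-hand side: Σx^2·y = -14791, Σx·y = -1679, Σy = -219.
Normal equations: [[12004, 1314, 172]; [1314, 172, 18]; [172, 18, 6]]·[p, q, r]ᵀ = [-14791, -1679, -219]ᵀ.
Row-reducing yields p = -283467/296774, q = -653359/296774, r = -373060/148387.

p = -0.9552, q = -2.2015, r = -2.5141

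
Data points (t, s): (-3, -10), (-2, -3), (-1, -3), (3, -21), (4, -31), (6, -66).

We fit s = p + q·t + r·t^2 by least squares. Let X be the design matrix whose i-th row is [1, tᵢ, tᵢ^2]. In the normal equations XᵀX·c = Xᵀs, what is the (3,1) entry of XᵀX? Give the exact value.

75

Row 3 ↔ basis t^2, column 1 ↔ basis 1, so (XᵀX)_{3,1} = Σᵢ t^2 = (9)·(1) + (4)·(1) + (1)·(1) + (9)·(1) + (16)·(1) + (36)·(1) = 75.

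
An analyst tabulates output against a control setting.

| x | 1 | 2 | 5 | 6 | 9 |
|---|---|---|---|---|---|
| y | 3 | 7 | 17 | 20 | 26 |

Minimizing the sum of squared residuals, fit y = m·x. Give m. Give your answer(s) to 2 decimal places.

Normal-equation sums: Σx·x = 147.
And Σx·y = 456.
Normal equations: [[147]]·[m]ᵀ = [456]ᵀ.
Hence m = 456 / 147 ≈ 3.10204.

m = 3.10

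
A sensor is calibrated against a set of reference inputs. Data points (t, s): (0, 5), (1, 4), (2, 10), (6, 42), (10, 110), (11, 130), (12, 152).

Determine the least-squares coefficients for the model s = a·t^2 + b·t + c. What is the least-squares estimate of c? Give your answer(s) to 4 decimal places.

Compute the Gram sums: Σt^2·t^2 = 46690, Σt^2·t = 4284, Σt^2 = 406, Σt·t = 406, Σt = 42, Σ1 = 7.
And Σt^2·s = 50174, Σt·s = 4630, Σs = 453.
MᵀM·[a, b, c]ᵀ = Mᵀs becomes [[46690, 4284, 406]; [4284, 406, 42]; [406, 42, 7]]·[a, b, c]ᵀ = [50174, 4630, 453]ᵀ.
Solving the 3×3 system (Gaussian elimination) gives a = 478/483, b = 956/1771, c = 21655/5313.

c = 4.0759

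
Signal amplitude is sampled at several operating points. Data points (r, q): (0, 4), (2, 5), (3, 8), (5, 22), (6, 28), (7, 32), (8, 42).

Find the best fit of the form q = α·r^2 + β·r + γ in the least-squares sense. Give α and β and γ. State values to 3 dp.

Entries of MᵀM: Σr^2·r^2 = 8515, Σr^2·r = 1231, Σr^2 = 187, Σr·r = 187, Σr = 31, Σ1 = 7.
And Σr^2·q = 5906, Σr·q = 872, Σq = 141.
MᵀM·[α, β, γ]ᵀ = Mᵀq becomes [[8515, 1231, 187]; [1231, 187, 31]; [187, 31, 7]]·[α, β, γ]ᵀ = [5906, 872, 141]ᵀ.
Inverting the 3×3 Gram matrix, [α, β, γ]ᵀ = [965/1848, 461/616, 95/33]ᵀ.

α = 0.522, β = 0.748, γ = 2.879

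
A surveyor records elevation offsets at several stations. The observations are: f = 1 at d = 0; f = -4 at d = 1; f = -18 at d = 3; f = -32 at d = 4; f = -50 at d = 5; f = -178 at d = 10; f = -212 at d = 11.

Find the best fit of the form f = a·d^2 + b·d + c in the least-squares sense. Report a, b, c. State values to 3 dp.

a = -1.580, b = -2.013, c = 0.739

Sums needed: Σd^2·d^2 = 25604, Σd^2·d = 2548, Σd^2 = 272, Σd·d = 272, Σd = 34, Σ1 = 7.
Right-hand side: Σd^2·f = -45380, Σd·f = -4548, Σf = -493.
Inverting the 3×3 Gram matrix, [a, b, c]ᵀ = [-140185/88728, -178579/88728, 10931/14788]ᵀ.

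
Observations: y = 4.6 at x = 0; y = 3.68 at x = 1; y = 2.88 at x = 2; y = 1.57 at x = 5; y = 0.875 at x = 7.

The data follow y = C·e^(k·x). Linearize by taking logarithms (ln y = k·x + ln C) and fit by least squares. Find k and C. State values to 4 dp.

k = -0.2316, C = 4.6441

Linearized form: ln y = k·x + ln C. From the 5 transformed points,
Sums: Σx = 15.0000, Σ(x)² = 79.0000, Σln y = 4.2043, Σx·ln y = 4.7392.
Normal system: [[79.0000, 15.0000]; [15.0000, 5]]·[k, ln C]ᵀ = [4.7392, 4.2043]ᵀ.
Solving (det = 170.0000): k = -0.23158, ln C = 1.53560, so C = exp(1.53560) = 4.64413.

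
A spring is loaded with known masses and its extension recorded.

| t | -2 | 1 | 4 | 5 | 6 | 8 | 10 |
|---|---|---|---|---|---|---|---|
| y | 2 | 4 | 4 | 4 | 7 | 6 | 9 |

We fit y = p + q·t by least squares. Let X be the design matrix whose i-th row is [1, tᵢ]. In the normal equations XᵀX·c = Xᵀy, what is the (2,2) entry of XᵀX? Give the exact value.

Row 2 ↔ basis t, column 2 ↔ basis t, so (XᵀX)_{2,2} = Σᵢ (t)·(t) = (-2)·(-2) + (1)·(1) + (4)·(4) + (5)·(5) + (6)·(6) + (8)·(8) + (10)·(10) = 246.

246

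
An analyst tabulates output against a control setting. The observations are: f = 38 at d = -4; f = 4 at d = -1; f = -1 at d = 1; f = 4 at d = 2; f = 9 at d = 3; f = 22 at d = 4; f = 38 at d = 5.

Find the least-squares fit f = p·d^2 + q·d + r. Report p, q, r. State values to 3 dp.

The normal equations are: 1236·p + 160·q + 72·r = 2010;  160·p + 72·q + 10·r = 156;  72·p + 10·q + 7·r = 114.
Solving the 3×3 system (Gaussian elimination) gives p = 42633/22162, q = -22422/11081, r = -966/1583.

p = 1.924, q = -2.023, r = -0.610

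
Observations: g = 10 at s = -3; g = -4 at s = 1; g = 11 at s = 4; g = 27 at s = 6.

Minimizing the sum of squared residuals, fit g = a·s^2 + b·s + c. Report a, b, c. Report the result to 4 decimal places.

a = 1.0294, b = -1.0832, c = -2.7900

From the data, Σs^2·s^2 = 1634, Σs^2·s = 254, Σs^2 = 62, Σs·s = 62, Σs = 8, Σ1 = 4.
For Mᵀg: Σs^2·g = 1234, Σs·g = 172, Σg = 44.
Normal equations: [[1634, 254, 62]; [254, 62, 8]; [62, 8, 4]]·[a, b, c]ᵀ = [1234, 172, 44]ᵀ.
Row-reducing yields a = 804/781, b = -846/781, c = -2179/781.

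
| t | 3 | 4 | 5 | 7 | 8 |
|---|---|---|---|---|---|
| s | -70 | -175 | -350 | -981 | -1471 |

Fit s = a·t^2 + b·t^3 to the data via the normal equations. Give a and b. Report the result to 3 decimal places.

a = 1.057, b = -3.007

Forming AᵀA = [[7459, 53967]; [53967, 400243]] and Aᵀs = [-154393, -1146475]ᵀ gives AᵀA·[a, b]ᵀ = Aᵀs.
Eliminating b: 400243·(row 1) − 53967·(row 2) gives 72975448·a = 400243·(-154393) − 53967·(-1146475) = 77098826, so a = 5507059/5212532.
Then b = ((-1146475) − 53967·(5507059/5212532))/400243 = -15673571/5212532.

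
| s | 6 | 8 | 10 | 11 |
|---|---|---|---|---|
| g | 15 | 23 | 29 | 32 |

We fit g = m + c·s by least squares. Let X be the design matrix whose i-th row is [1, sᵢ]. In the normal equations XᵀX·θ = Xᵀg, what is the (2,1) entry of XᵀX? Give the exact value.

35

Row 2 ↔ basis s, column 1 ↔ basis 1, so (XᵀX)_{2,1} = Σᵢ s = (6)·(1) + (8)·(1) + (10)·(1) + (11)·(1) = 35.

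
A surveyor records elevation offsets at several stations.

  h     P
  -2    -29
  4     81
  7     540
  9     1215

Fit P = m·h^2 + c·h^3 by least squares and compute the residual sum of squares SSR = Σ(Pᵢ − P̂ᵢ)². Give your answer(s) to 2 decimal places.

SSR = 1.97

Compute the Gram sums: Σh^2·h^2 = 9234, Σh^2·h^3 = 76848, Σh^3·h^3 = 653250.
And Σh^2·P = 126055, Σh^3·P = 1076371.
So XᵀX·[m, c]ᵀ = XᵀP: [[9234, 76848]; [76848, 653250]]·[m, c]ᵀ = [126055, 1076371]ᵀ.
Determinant 9234·653250 − 76848² = 126495396.
m = (126055·653250 − 76848·1076371)/126495396 = -61921643/21082566; c = (9234·1076371 − 76848·126055)/126495396 = 42022529/21082566.
Residuals: -4587935/3513761, 1498713/3513761, 836450/3513761, -575478/3513761; SSR = 6923098/3513761.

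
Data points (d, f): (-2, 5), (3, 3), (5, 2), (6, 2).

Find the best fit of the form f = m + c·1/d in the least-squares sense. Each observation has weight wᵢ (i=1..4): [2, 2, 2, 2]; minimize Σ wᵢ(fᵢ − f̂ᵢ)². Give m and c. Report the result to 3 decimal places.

m = 3.163, c = -3.263

Setting ∂/∂m … = 0 gives: 8·m + (2/5)·c = 24;  (2/5)·m + (193/225)·c = -23/15.
Determinant 8·(193/225) − (2/5)² = 1508/225.
m = (24·(193/225) − (2/5)·(-23/15))/(1508/225) = 2385/754; c = (8·(-23/15) − (2/5)·24)/(1508/225) = -1230/377.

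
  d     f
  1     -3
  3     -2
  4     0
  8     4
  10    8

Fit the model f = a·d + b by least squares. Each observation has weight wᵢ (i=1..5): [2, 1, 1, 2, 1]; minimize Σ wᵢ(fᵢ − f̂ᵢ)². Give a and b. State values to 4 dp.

a = 1.1500, b = -4.6071

Normal-equation sums: Σwᵢ·d·d = 255, Σwᵢ·d = 35, Σwᵢ·1 = 7.
Moment sums: Σwᵢ·d·f = 132, Σwᵢ·f = 8.
Determinant 255·7 − 35² = 560.
a = (132·7 − 35·8)/560 = 23/20; b = (255·8 − 35·132)/560 = -129/28.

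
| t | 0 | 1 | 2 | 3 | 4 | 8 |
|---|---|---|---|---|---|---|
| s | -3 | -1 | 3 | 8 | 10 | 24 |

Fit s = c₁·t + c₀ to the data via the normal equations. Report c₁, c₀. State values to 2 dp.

Compute the Gram sums: Σt·t = 94, Σt = 18, Σ1 = 6.
And Σt·s = 261, Σs = 41.
XᵀX·[c₁, c₀]ᵀ = Xᵀs becomes [[94, 18]; [18, 6]]·[c₁, c₀]ᵀ = [261, 41]ᵀ.
Eliminating c₀: 6·(row 1) − 18·(row 2) gives 240·c₁ = 6·261 − 18·41 = 828, so c₁ = 69/20.
Then c₀ = (41 − 18·(69/20))/6 = -211/60.

c₁ = 3.45, c₀ = -3.52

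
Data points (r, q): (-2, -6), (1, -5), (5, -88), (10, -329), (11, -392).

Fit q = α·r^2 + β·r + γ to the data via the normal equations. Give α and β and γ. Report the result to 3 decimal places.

α = -3.003, β = -2.777, γ = 0.615

Sums needed: Σr^2·r^2 = 25283, Σr^2·r = 2449, Σr^2 = 251, Σr·r = 251, Σr = 25, Σ1 = 5.
For Aᵀq: Σr^2·q = -82561, Σr·q = -8035, Σq = -820.
So AᵀA·[α, β, γ]ᵀ = Aᵀq: [[25283, 2449, 251]; [2449, 251, 25]; [251, 25, 5]]·[α, β, γ]ᵀ = [-82561, -8035, -820]ᵀ.
Solving the 3×3 system (Gaussian elimination) gives α = -26960/8979, β = -16625/5986, γ = 11047/17958.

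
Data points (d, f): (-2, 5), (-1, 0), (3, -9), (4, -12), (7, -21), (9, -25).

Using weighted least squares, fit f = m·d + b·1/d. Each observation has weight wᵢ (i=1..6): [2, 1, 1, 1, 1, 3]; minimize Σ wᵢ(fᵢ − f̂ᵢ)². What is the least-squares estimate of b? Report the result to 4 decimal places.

b = 2.0118

The normal system XᵀWX·[m, b]ᵀ = XᵀWf is [[326, 9]; [9, 36643/21168]]·[m, b]ᵀ = [-917, -67/3]ᵀ.
Eliminating b: (36643/21168)·(row 1) − 9·(row 2) gives (5115505/10584)·m = (36643/21168)·(-917) − 9·(-67/3) = -4192409/3024, so m = -29346863/10231010.
Then b = ((-67/3) − 9·(-29346863/10231010))/(36643/21168) = 10291176/5115505.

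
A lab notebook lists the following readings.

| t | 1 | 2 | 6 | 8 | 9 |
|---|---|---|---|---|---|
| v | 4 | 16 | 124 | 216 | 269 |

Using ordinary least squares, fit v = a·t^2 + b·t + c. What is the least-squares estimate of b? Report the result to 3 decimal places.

b = 2.858

Setting ∂/∂a … = 0 gives: 11970·a + 1466·b + 186·c = 40145;  1466·a + 186·b + 26·c = 4929;  186·a + 26·b + 5·c = 629.
Inverting the 3×3 Gram matrix, [a, b, c]ᵀ = [7374/2431, 13895/4862, -420/221]ᵀ.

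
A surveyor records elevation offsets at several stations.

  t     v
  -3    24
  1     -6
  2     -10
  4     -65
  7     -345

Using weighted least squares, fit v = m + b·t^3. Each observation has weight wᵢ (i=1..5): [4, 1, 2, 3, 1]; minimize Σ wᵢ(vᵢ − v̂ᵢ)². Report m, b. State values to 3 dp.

With design matrix M, MᵀWM = [[11, 444]; [444, 132982]] and MᵀWv = [-470, -133573]ᵀ.
det = 11·132982 − 444² = 1265666.
m = ((-470)·132982 − 444·(-133573))/1265666 = -1597564/632833; b = (11·(-133573) − 444·(-470))/1265666 = -1260623/1265666.

m = -2.524, b = -0.996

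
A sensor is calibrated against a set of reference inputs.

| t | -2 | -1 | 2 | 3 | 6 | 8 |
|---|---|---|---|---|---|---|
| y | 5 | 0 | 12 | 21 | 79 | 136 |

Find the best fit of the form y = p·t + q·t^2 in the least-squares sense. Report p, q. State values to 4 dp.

p = 1.5194, q = 1.9360

The normal system XᵀX·[p, q]ᵀ = Xᵀy is [[118, 754]; [754, 5506]]·[p, q]ᵀ = [1639, 11805]ᵀ.
Eliminating q: 5506·(row 1) − 754·(row 2) gives 81192·p = 5506·1639 − 754·11805 = 123364, so p = 30841/20298.
Then q = (11805 − 754·(30841/20298))/5506 = 19648/10149.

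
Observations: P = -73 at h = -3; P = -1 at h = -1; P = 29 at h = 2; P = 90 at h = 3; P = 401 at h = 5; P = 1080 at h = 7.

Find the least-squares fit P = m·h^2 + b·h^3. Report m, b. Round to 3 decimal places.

With design matrix A, AᵀA = [[3205, 19963]; [19963, 134797]] and AᵀP = [63213, 425199]ᵀ.
Eliminating b: 134797·(row 1) − 19963·(row 2) gives 33503016·m = 134797·63213 − 19963·425199 = 32675124, so m = 2722927/2791918.
Then b = (425199 − 19963·(2722927/2791918))/134797 = 8403473/2791918.

m = 0.975, b = 3.010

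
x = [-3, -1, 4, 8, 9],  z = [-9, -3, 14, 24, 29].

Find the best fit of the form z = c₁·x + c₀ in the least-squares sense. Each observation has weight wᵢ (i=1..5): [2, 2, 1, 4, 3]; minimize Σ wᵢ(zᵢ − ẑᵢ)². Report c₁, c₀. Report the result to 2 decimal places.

c₁ = 3.09, c₀ = 0.26

Normal-equation sums: Σwᵢ·x·x = 535, Σwᵢ·x = 55, Σwᵢ·1 = 12.
Moment sums: Σwᵢ·x·z = 1667, Σwᵢ·z = 173.
Determinant 535·12 − 55² = 3395.
c₁ = (1667·12 − 55·173)/3395 = 10489/3395; c₀ = (535·173 − 55·1667)/3395 = 174/679.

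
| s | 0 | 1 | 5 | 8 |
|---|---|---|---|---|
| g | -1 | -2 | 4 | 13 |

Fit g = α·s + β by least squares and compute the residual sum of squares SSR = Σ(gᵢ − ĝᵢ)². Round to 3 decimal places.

The normal system AᵀA·[α, β]ᵀ = Aᵀg is [[90, 14]; [14, 4]]·[α, β]ᵀ = [122, 14]ᵀ.
det = 90·4 − 14² = 164.
α = (122·4 − 14·14)/164 = 73/41; β = (90·14 − 14·122)/164 = -112/41.
Residuals: 71/41, -43/41, -89/41, 61/41; SSR = 452/41.

SSR = 11.024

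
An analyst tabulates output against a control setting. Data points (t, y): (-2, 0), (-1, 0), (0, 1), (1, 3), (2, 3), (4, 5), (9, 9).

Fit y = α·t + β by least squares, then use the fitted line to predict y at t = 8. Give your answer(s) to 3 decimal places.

ŷ = 8.264

The normal equations are: 107·α + 13·β = 110;  13·α + 7·β = 21.
(Σt·t = 107, Σt = 13, Σ1 = 7, Σt·y = 110, Σy = 21.)
Eliminating β: 7·(row 1) − 13·(row 2) gives 580·α = 7·110 − 13·21 = 497, so α = 497/580.
Then β = (21 − 13·(497/580))/7 = 817/580.
At t = 8: ŷ = (497/580)·(8) + (817/580)·(1) = 4793/580.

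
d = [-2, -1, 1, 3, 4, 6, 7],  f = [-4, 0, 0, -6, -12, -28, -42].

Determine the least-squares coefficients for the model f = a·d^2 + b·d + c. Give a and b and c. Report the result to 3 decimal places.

a = -0.933, b = 0.535, c = 0.945

From the data, Σd^2·d^2 = 4052, Σd^2·d = 642, Σd^2 = 116, Σd·d = 116, Σd = 18, Σ1 = 7.
And Σd^2·f = -3328, Σd·f = -520, Σf = -92.
MᵀM·[a, b, c]ᵀ = Mᵀf becomes [[4052, 642, 116]; [642, 116, 18]; [116, 18, 7]]·[a, b, c]ᵀ = [-3328, -520, -92]ᵀ.
Inverting the 3×3 Gram matrix, [a, b, c]ᵀ = [-49536/53081, 28424/53081, 50156/53081]ᵀ.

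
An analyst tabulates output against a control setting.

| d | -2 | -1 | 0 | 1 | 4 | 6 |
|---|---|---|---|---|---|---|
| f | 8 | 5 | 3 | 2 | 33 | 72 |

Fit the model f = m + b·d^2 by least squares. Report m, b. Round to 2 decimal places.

The normal equations are: 6·m + 58·b = 123;  58·m + 1570·b = 3159.
(Σ1 = 6, Σd^2 = 58, Σd^2·d^2 = 1570, Σf = 123, Σd^2·f = 3159.)
Δ = 6·1570 − 58² = 6056.
m = (123·1570 − 58·3159)/6056 = 1236/757; b = (6·3159 − 58·123)/6056 = 2955/1514.

m = 1.63, b = 1.95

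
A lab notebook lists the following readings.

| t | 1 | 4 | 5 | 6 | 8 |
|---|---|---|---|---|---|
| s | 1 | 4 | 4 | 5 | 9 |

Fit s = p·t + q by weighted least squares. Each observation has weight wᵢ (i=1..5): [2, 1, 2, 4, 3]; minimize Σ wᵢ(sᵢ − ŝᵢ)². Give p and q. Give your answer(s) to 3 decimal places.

p = 1.096, q = -0.761

Forming XᵀWX = [[404, 64]; [64, 12]] and XᵀWs = [394, 61]ᵀ gives XᵀWX·[p, q]ᵀ = XᵀWs.
Determinant 404·12 − 64² = 752.
p = (394·12 − 64·61)/752 = 103/94; q = (404·61 − 64·394)/752 = -143/188.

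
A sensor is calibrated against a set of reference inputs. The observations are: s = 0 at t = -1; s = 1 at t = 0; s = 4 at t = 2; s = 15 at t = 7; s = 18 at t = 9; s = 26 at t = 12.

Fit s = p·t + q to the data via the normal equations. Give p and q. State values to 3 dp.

p = 2.000, q = 1.000

Normal-equation sums: Σt·t = 279, Σt = 29, Σ1 = 6.
Right-hand side: Σt·s = 587, Σs = 64.
MᵀM·[p, q]ᵀ = Mᵀs becomes [[279, 29]; [29, 6]]·[p, q]ᵀ = [587, 64]ᵀ.
Δ = 279·6 − 29² = 833.
p = (587·6 − 29·64)/833 = 2; q = (279·64 − 29·587)/833 = 1.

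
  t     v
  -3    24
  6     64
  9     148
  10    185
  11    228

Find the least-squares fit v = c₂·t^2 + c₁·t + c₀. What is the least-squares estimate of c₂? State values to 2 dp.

The normal system MᵀM·[c₂, c₁, c₀]ᵀ = Mᵀv is [[32579, 3249, 347]; [3249, 347, 33]; [347, 33, 5]]·[c₂, c₁, c₀]ᵀ = [60596, 6002, 649]ᵀ.
Row-reducing yields c₂ = 26615/13128, c₁ = -129679/74392, c₀ = 16939/27897.

c₂ = 2.03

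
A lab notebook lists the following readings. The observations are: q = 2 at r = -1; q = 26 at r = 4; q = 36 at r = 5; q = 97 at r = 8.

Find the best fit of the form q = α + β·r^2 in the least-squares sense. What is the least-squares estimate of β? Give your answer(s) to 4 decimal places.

β = 1.5028

Sums needed: Σ1 = 4, Σr^2 = 106, Σr^2·r^2 = 4978.
And Σq = 161, Σr^2·q = 7526.
Normal equations: [[4, 106]; [106, 4978]]·[α, β]ᵀ = [161, 7526]ᵀ.
Determinant 4·4978 − 106² = 8676.
α = (161·4978 − 106·7526)/8676 = 617/1446; β = (4·7526 − 106·161)/8676 = 2173/1446.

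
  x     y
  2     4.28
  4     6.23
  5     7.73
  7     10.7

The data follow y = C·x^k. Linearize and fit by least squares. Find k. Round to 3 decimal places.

k = 0.716

With ln yᵢ as the transformed response and ln xᵢ as the regressor:
Σln x = 5.6348, Σ(ln x)² = 8.7791, Σln y = 7.6987, Σln x·ln y = 11.4476.
Normal system: [[8.7791, 5.6348]; [5.6348, 4]]·[k, ln C]ᵀ = [11.4476, 7.6987]ᵀ.
Slope k = (n·Σln x·ln y − Σln x·Σln y)/(n·Σ(ln x)² − (Σln x)²) = (4·11.4476 − 5.6348·7.6987)/3.3656 = 0.71606; ln C = (Σln y − k·Σln x)/n = 0.91595.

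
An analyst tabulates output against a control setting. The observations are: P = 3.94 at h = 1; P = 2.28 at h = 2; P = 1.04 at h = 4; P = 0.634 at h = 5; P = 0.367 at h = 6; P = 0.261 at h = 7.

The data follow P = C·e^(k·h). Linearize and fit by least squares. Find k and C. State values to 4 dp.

Taking logs, ln P = k·h + ln C, so regress ln P on h.
Σh = 25.0000, Σ(h)² = 131.0000, Σln P = -0.5668, Σh·ln P = -14.5191.
Equations: 131.0000·k + 25.0000·ln C = -14.5191;  25.0000·k + 6·ln C = -0.5668.
Slope k = (n·Σh·ln P − Σh·Σln P)/(n·Σ(h)² − (Σh)²) = (6·-14.5191 − 25.0000·-0.5668)/161.0000 = -0.45308; ln C = (Σln P − k·Σh)/n = 1.79337, so C = exp(1.79337) = 6.00968.

k = -0.4531, C = 6.0097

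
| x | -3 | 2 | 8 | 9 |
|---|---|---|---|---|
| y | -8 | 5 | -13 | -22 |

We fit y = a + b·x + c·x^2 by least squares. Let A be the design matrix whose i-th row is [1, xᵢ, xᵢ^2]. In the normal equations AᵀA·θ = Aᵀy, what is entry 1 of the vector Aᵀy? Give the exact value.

-38

Entry 1 ↔ basis 1, so (Aᵀy)_{1} = Σᵢ yᵢ = (1)·(-8) + (1)·(5) + (1)·(-13) + (1)·(-22) = -38.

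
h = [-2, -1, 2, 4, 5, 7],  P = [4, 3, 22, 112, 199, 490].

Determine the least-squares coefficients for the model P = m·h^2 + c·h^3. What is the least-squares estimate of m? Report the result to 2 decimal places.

Setting ∂/∂m … = 0 gives: 3315·m + 20955·c = 30884;  20955·m + 137499·c = 200254.
det = 3315·137499 − 20955² = 16697160.
m = (30884·137499 − 20955·200254)/16697160 = 2788697/927620; c = (3315·200254 − 20955·30884)/16697160 = 555593/556572.

m = 3.01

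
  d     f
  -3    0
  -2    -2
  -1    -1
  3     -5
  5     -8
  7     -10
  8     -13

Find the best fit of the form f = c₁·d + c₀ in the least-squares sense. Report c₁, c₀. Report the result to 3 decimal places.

c₁ = -1.080, c₀ = -2.949

Normal-equation sums: Σd·d = 161, Σd = 17, Σ1 = 7.
And Σd·f = -224, Σf = -39.
So XᵀX·[c₁, c₀]ᵀ = Xᵀf: [[161, 17]; [17, 7]]·[c₁, c₀]ᵀ = [-224, -39]ᵀ.
Determinant 161·7 − 17² = 838.
c₁ = ((-224)·7 − 17·(-39))/838 = -905/838; c₀ = (161·(-39) − 17·(-224))/838 = -2471/838.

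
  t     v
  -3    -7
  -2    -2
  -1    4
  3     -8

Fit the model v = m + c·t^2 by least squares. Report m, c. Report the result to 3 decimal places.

The normal equations are: 4·m + 23·c = -13;  23·m + 179·c = -139.
det = 4·179 − 23² = 187.
m = ((-13)·179 − 23·(-139))/187 = 870/187; c = (4·(-139) − 23·(-13))/187 = -257/187.

m = 4.652, c = -1.374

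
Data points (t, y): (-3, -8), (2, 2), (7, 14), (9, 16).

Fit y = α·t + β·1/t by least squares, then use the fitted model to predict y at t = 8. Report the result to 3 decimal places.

ŷ = 15.143

The normal equations are: 143·α + 4·β = 270;  4·α + (6253/15876)·β = 67/9.
Δ = 143·(6253/15876) − 4² = 640163/15876.
α = (270·(6253/15876) − 4·(67/9))/(640163/15876) = 1215558/640163; β = (143·(67/9) − 4·270)/(640163/15876) = -245196/640163.
At t = 8: ŷ = (1215558/640163)·(8) + (-245196/640163)·(1/8) = 19387629/1280326.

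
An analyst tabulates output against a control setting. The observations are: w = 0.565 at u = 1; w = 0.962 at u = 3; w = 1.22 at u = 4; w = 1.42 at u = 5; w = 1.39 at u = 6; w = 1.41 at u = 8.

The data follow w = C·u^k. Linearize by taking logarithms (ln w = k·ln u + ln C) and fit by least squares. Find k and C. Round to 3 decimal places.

k = 0.481, C = 0.585

With ln wᵢ as the transformed response and ln uᵢ as the regressor:
Σln u = 7.9655, Σ(ln u)² = 13.2535, Σln w = 0.6127, Σln u·ln w = 2.1020.
Normal system: [[13.2535, 7.9655]; [7.9655, 6]]·[k, ln C]ᵀ = [2.1020, 0.6127]ᵀ.
Δ = 13.2535·6 − (7.9655)² = 16.0713; k = (2.1020·6 − 7.9655·0.6127)/16.0713 = 0.48105, ln C = (13.2535·0.6127 − 7.9655·2.1020)/16.0713 = -0.53652, so C = exp(-0.53652) = 0.58478.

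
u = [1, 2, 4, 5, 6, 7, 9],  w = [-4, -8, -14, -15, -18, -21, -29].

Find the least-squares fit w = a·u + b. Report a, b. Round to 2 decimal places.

a = -2.94, b = -1.31

Entries of XᵀX: Σu·u = 212, Σu = 34, Σ1 = 7.
Moment sums: Σu·w = -667, Σw = -109.
XᵀX·[a, b]ᵀ = Xᵀw becomes [[212, 34]; [34, 7]]·[a, b]ᵀ = [-667, -109]ᵀ.
Determinant 212·7 − 34² = 328.
a = ((-667)·7 − 34·(-109))/328 = -963/328; b = (212·(-109) − 34·(-667))/328 = -215/164.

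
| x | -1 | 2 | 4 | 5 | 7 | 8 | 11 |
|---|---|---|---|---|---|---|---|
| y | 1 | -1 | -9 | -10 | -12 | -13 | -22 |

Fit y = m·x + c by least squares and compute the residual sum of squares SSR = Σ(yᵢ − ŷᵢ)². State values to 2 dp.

SSR = 17.77

The normal system AᵀA·[m, c]ᵀ = Aᵀy is [[280, 36]; [36, 7]]·[m, c]ᵀ = [-519, -66]ᵀ.
Δ = 280·7 − 36² = 664.
m = ((-519)·7 − 36·(-66))/664 = -1257/664; c = (280·(-66) − 36·(-519))/664 = 51/166.
Residuals: -797/664, 823/332, -144/83, -559/664, 627/664, 305/166, -985/664; SSR = 11801/664.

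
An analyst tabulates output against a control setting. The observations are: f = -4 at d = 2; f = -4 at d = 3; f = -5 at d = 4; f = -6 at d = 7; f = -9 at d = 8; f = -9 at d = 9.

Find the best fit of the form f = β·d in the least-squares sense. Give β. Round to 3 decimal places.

Compute the Gram sums: Σd·d = 223.
And Σd·f = -235.
AᵀA·[β]ᵀ = Aᵀf becomes [[223]]·[β]ᵀ = [-235]ᵀ.
β = (-235)/223 = -1.05381.

β = -1.054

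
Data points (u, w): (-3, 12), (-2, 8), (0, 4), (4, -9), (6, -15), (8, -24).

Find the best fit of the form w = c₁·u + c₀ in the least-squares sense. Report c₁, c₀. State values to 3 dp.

From the data, Σu·u = 129, Σu = 13, Σ1 = 6.
For Mᵀw: Σu·w = -370, Σw = -24.
Normal equations: [[129, 13]; [13, 6]]·[c₁, c₀]ᵀ = [-370, -24]ᵀ.
det = 129·6 − 13² = 605.
c₁ = ((-370)·6 − 13·(-24))/605 = -1908/605; c₀ = (129·(-24) − 13·(-370))/605 = 1714/605.

c₁ = -3.154, c₀ = 2.833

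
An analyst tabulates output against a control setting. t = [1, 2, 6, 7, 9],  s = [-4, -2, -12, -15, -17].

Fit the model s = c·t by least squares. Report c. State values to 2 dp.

c = -1.98

Sums needed: Σt·t = 171.
Right-hand side: Σt·s = -338.
Hence c = -338 / 171 ≈ -1.97661.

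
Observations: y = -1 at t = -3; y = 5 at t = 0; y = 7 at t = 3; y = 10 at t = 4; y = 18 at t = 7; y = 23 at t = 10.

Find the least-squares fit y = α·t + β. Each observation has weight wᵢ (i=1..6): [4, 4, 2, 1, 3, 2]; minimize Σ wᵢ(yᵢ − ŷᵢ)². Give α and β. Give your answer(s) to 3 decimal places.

α = 1.835, β = 4.277

Sums needed: Σwᵢ·t·t = 417, Σwᵢ·t = 39, Σwᵢ·1 = 16.
Moment sums: Σwᵢ·t·y = 932, Σwᵢ·y = 140.
So AᵀWA·[α, β]ᵀ = AᵀWy: [[417, 39]; [39, 16]]·[α, β]ᵀ = [932, 140]ᵀ.
Eliminating β: 16·(row 1) − 39·(row 2) gives 5151·α = 16·932 − 39·140 = 9452, so α = 556/303.
Then β = (140 − 39·(556/303))/16 = 432/101.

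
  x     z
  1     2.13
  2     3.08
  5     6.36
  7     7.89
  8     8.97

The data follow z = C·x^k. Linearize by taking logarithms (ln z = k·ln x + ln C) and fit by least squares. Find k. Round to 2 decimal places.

k = 0.70

Taking logs, ln z = k·ln x + ln C, so regress ln z on ln x.
Σln x = 6.3279, Σ(ln x)² = 11.1814, Σln z = 7.9906, Σln x·ln z = 12.3388.
Normal system: [[11.1814, 6.3279]; [6.3279, 5]]·[k, ln C]ᵀ = [12.3388, 7.9906]ᵀ.
Solving (det = 15.8642): k = 0.70159, ln C = 0.71019.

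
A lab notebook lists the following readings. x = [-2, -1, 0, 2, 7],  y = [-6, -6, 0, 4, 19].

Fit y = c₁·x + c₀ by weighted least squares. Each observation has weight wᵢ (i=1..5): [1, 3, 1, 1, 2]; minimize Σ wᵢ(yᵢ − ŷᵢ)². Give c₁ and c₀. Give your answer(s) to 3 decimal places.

Normal-equation sums: Σwᵢ·x·x = 109, Σwᵢ·x = 11, Σwᵢ·1 = 8.
And Σwᵢ·x·y = 304, Σwᵢ·y = 18.
Determinant 109·8 − 11² = 751.
c₁ = (304·8 − 11·18)/751 = 2234/751; c₀ = (109·18 − 11·304)/751 = -1382/751.

c₁ = 2.975, c₀ = -1.840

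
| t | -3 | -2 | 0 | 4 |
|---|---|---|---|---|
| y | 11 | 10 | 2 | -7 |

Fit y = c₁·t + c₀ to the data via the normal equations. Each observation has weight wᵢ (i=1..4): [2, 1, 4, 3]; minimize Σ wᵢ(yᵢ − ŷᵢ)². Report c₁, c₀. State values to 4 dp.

Normal-equation sums: Σwᵢ·t·t = 70, Σwᵢ·t = 4, Σwᵢ·1 = 10.
For MᵀWy: Σwᵢ·t·y = -170, Σwᵢ·y = 19.
Normal equations: [[70, 4]; [4, 10]]·[c₁, c₀]ᵀ = [-170, 19]ᵀ.
Determinant 70·10 − 4² = 684.
c₁ = ((-170)·10 − 4·19)/684 = -148/57; c₀ = (70·19 − 4·(-170))/684 = 335/114.

c₁ = -2.5965, c₀ = 2.9386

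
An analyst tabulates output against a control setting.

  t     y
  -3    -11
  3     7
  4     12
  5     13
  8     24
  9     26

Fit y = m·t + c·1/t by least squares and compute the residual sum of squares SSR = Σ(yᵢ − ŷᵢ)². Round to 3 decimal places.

SSR = 11.217

Setting ∂/∂m … = 0 gives: 204·m + 6·c = 593;  6·m + (45709/129600)·c = 787/45.
Eliminating c: (45709/129600)·(row 1) − 6·(row 2) gives (388253/10800)·m = (45709/129600)·593 − 6·(787/45) = 13506077/129600, so m = 13506077/4659036.
Then c = ((787/45) − 6·(13506077/4659036))/(45709/129600) = 105120/388253.
Residuals: -3436895/1553012, -2775153/1553012, 392191/1164759, -7215205/4659036, 902642/1164759, -186639/1553012; SSR = 52262615/4659036.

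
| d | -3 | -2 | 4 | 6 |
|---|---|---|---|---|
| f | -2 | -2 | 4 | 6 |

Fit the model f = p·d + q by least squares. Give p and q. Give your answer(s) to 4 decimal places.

The normal system AᵀA·[p, q]ᵀ = Aᵀf is [[65, 5]; [5, 4]]·[p, q]ᵀ = [62, 6]ᵀ.
Determinant 65·4 − 5² = 235.
p = (62·4 − 5·6)/235 = 218/235; q = (65·6 − 5·62)/235 = 16/47.

p = 0.9277, q = 0.3404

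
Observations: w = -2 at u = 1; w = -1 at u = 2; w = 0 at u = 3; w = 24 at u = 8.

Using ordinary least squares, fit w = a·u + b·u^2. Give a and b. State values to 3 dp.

a = -1.863, b = 0.608

Forming XᵀX = [[78, 548]; [548, 4194]] and Xᵀw = [188, 1530]ᵀ gives XᵀX·[a, b]ᵀ = Xᵀw.
Δ = 78·4194 − 548² = 26828.
a = (188·4194 − 548·1530)/26828 = -12492/6707; b = (78·1530 − 548·188)/26828 = 4079/6707.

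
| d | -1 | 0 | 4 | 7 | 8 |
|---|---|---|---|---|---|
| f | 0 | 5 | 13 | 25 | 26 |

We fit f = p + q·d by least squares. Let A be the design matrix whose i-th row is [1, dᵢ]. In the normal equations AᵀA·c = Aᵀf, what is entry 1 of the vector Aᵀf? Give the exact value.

69

Entry 1 ↔ basis 1, so (Aᵀf)_{1} = Σᵢ fᵢ = (1)·(0) + (1)·(5) + (1)·(13) + (1)·(25) + (1)·(26) = 69.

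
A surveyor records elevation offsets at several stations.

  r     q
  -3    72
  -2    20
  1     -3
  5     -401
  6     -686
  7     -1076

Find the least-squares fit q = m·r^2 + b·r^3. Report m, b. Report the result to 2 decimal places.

From the data, Σr^2·r^2 = 4420, Σr^2·r^3 = 27434, Σr^3·r^3 = 180724.
Moment sums: Σr^2·q = -86720, Σr^3·q = -569476.
Eliminating b: 180724·(row 1) − 27434·(row 2) gives 46175724·m = 180724·(-86720) − 27434·(-569476) = -49380696, so m = -1371686/1282659.
Then b = ((-569476) − 27434·(-1371686/1282659))/180724 = -3833540/1282659.

m = -1.07, b = -2.99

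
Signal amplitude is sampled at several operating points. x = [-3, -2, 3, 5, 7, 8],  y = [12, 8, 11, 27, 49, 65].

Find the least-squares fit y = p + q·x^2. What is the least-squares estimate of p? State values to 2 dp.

Sums needed: Σ1 = 6, Σx^2 = 160, Σx^2·x^2 = 7300.
Moment sums: Σy = 172, Σx^2·y = 7475.
MᵀM·[p, q]ᵀ = Mᵀy becomes [[6, 160]; [160, 7300]]·[p, q]ᵀ = [172, 7475]ᵀ.
det = 6·7300 − 160² = 18200.
p = (172·7300 − 160·7475)/18200 = 298/91; q = (6·7475 − 160·172)/18200 = 1733/1820.

p = 3.27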